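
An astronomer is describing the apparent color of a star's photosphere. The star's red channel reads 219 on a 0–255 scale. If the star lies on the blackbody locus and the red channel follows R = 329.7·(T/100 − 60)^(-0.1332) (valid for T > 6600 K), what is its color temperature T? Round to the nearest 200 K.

(t − 60)^(-0.1332) = 219/329.7 = 0.66424.
t − 60 = 0.66424^(1/-0.1332) = 0.66424^(-7.508) = 21.572, so t = 81.572.
T = 100·t = 8157 K → 8200 K to the nearest 200 K.

8200 K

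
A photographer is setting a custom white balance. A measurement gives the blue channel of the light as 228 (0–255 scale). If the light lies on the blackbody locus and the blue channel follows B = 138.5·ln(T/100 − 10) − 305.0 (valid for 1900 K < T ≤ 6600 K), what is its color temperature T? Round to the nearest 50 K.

ln(t − 10) = (228 + 305.0) / 138.5 = 3.8484.
t − 10 = e^3.8484 = 46.917, so t = 56.917.
T = 100·t = 5692 K → 5700 K to the nearest 50 K.

5700 K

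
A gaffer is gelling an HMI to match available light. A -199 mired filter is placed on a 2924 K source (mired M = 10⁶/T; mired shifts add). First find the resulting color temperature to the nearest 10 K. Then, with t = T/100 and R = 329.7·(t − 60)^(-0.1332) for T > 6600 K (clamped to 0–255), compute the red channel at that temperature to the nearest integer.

243

M_in = 10⁶/2924 = 342.00; M_out = 342.00 + (-199) = 143.00.
T_out = 10⁶/143.00 = 6993.1 K → 6990 K; t = 69.9.
R = 329.7·(69.9 − 60)^(-0.1332) = 329.7·9.9^(-0.1332) = 329.7·0.73685 = 242.941.
Rounded: 243.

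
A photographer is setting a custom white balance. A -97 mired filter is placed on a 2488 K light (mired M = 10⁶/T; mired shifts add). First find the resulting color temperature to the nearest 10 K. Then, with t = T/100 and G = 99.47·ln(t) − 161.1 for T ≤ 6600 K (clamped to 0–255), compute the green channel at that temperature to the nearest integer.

M_in = 10⁶/2488 = 401.93; M_out = 401.93 + (-97) = 304.93.
T_out = 10⁶/304.93 = 3279.4 K → 3280 K; t = 32.8.
G = 99.47·ln 32.8 − 161.1 = 99.47·3.4904 − 161.1 = 186.093.
Rounded: 186.

186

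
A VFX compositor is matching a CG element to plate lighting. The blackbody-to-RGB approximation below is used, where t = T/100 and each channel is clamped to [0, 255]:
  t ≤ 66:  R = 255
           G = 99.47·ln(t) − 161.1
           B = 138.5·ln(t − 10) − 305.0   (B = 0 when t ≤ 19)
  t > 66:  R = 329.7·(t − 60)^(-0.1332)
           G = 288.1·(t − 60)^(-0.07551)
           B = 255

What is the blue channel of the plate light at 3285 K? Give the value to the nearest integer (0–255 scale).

t = 3285/100 = 32.85; the t ≤ 66 branch applies.
B = 138.5·ln(32.85 − 10) − 305.0 = 138.5·ln 22.85 − 305.0 = 138.5·3.1290 − 305.0 = 128.360.
Rounded: 128.

128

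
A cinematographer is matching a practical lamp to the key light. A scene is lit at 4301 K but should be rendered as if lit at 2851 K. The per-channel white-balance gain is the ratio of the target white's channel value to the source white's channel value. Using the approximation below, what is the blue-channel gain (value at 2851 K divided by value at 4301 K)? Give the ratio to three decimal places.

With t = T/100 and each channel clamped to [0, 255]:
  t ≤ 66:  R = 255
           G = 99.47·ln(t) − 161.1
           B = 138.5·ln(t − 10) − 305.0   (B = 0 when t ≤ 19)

At 4301 K (t = 43.01):
  B = 138.5·ln(43.01 − 10) − 305.0 = 138.5·ln 33.01 − 305.0 = 138.5·3.4968 − 305.0 = 179.308.
At 2851 K (t = 28.51):
  B = 138.5·ln(28.51 − 10) − 305.0 = 138.5·ln 18.51 − 305.0 = 138.5·2.9183 − 305.0 = 99.186.
Gain = 99.186 / 179.308 = 0.5532 → 0.553.

0.553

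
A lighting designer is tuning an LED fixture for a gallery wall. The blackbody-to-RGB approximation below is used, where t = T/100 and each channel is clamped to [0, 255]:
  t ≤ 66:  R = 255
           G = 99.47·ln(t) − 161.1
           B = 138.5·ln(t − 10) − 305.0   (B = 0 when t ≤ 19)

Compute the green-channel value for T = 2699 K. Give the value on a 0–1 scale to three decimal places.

t = 2699/100 = 26.99; the t ≤ 66 branch applies.
G = 99.47·ln 26.99 − 161.1 = 99.47·3.2955 − 161.1 = 166.700.
On a 0–1 scale: 166.700/255 = 0.6537 → 0.654.

0.654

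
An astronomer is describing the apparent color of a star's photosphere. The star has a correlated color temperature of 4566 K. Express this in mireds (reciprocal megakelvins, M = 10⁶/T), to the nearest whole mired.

M = 10⁶ / 4566 = 219.010 → 219 mireds.

219 mireds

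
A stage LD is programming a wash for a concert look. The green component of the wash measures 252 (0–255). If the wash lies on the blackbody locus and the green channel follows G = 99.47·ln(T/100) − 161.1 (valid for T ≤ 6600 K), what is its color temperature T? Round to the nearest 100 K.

6400 K

ln t = (252 + 161.1) / 99.47 = 4.1530.
t = e^4.1530 = 63.625.
T = 100·t = 6363 K → 6400 K to the nearest 100 K.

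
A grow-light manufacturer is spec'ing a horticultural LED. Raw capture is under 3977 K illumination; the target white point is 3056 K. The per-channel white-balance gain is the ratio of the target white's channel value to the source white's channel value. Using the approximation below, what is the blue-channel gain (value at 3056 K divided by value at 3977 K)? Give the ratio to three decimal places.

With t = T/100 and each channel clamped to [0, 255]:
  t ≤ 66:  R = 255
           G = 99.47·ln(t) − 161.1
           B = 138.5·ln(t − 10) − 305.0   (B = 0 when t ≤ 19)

At 3977 K (t = 39.77):
  B = 138.5·ln(39.77 − 10) − 305.0 = 138.5·ln 29.77 − 305.0 = 138.5·3.3935 − 305.0 = 165.000.
At 3056 K (t = 30.56):
  B = 138.5·ln(30.56 − 10) − 305.0 = 138.5·ln 20.56 − 305.0 = 138.5·3.0233 − 305.0 = 113.734.
Gain = 113.734 / 165.000 = 0.6893 → 0.689.

0.689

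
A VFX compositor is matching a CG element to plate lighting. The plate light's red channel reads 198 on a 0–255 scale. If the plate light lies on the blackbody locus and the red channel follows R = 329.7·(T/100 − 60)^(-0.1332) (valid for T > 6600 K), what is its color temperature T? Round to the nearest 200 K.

(t − 60)^(-0.1332) = 198/329.7 = 0.60055.
t − 60 = 0.60055^(1/-0.1332) = 0.60055^(-7.508) = 45.980, so t = 105.980.
T = 100·t = 10598 K → 10600 K to the nearest 200 K.

10600 K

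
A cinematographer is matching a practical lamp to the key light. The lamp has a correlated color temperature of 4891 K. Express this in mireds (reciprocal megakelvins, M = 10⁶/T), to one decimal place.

M = 10⁶ / 4891 = 204.457 → 204.5 mireds.

204.5 mireds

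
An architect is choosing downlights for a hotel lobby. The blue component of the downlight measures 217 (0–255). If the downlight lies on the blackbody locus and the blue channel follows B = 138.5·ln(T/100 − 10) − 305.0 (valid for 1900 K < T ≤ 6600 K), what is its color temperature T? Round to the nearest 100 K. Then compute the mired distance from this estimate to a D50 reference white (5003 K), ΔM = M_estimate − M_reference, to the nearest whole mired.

-11 mireds

ln(t − 10) = (217 + 305.0) / 138.5 = 3.7690.
t − 10 = e^3.7690 = 43.335, so t = 53.335.
T = 100·t = 5333 K → 5300 K to the nearest 100 K.
M_estimate = 10⁶/5300 = 188.68; M_reference = 10⁶/5003 = 199.88.
ΔM = 188.68 − 199.88 = -11.20 → -11 mireds.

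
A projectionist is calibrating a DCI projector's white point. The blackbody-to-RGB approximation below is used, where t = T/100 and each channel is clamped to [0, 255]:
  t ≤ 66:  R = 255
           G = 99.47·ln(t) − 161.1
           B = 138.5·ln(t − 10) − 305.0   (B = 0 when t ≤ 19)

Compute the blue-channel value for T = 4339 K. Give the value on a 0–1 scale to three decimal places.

0.709

t = 4339/100 = 43.39; the t ≤ 66 branch applies.
B = 138.5·ln(43.39 − 10) − 305.0 = 138.5·ln 33.39 − 305.0 = 138.5·3.5083 − 305.0 = 180.894.
On a 0–1 scale: 180.894/255 = 0.7094 → 0.709.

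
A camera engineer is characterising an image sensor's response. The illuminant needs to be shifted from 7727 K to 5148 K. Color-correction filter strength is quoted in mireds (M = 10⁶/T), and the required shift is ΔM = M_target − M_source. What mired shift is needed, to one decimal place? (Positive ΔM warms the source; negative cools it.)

+64.8 mireds

M_source = 10⁶/7727 = 129.416; M_target = 10⁶/5148 = 194.250.
ΔM = 194.250 − 129.416 = 64.834 → +64.8 mireds, a warming shift.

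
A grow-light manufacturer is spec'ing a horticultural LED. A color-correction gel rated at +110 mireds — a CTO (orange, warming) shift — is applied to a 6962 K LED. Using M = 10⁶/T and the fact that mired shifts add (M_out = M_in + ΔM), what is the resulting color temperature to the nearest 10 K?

M_in = 10⁶/6962 = 143.64 mireds.
M_out = 143.64 + (+110) = 253.64 mireds.
T_out = 10⁶/253.64 = 3942.6 K → 3940 K.

3940 K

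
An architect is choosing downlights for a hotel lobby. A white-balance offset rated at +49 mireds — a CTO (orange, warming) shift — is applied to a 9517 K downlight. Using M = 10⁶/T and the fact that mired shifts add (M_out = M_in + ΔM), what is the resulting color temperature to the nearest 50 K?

6500 K

M_in = 10⁶/9517 = 105.08 mireds.
M_out = 105.08 + (+49) = 154.08 mireds.
T_out = 10⁶/154.08 = 6490.3 K → 6500 K.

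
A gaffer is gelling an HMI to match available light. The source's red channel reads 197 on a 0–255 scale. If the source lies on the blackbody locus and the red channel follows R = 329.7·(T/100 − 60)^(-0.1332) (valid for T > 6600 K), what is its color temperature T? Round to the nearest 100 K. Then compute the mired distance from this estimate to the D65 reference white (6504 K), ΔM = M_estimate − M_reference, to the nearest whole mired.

(t − 60)^(-0.1332) = 197/329.7 = 0.59751.
t − 60 = 0.59751^(1/-0.1332) = 0.59751^(-7.508) = 47.761, so t = 107.761.
T = 100·t = 10776 K → 10800 K to the nearest 100 K.
M_estimate = 10⁶/10800 = 92.59; M_reference = 10⁶/6504 = 153.75.
ΔM = 92.59 − 153.75 = -61.16 → -61 mireds.

-61 mireds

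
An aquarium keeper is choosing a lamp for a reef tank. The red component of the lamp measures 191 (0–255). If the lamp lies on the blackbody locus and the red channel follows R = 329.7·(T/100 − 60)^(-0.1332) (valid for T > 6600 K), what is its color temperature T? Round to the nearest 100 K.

12000 K

(t − 60)^(-0.1332) = 191/329.7 = 0.57931.
t − 60 = 0.57931^(1/-0.1332) = 0.57931^(-7.508) = 60.245, so t = 120.245.
T = 100·t = 12025 K → 12000 K to the nearest 100 K.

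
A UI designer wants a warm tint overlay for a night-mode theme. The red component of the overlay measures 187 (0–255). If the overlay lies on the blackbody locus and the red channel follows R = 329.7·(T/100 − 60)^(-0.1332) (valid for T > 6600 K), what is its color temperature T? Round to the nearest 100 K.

(t − 60)^(-0.1332) = 187/329.7 = 0.56718.
t − 60 = 0.56718^(1/-0.1332) = 0.56718^(-7.508) = 70.620, so t = 130.620.
T = 100·t = 13062 K → 13100 K to the nearest 100 K.

13100 K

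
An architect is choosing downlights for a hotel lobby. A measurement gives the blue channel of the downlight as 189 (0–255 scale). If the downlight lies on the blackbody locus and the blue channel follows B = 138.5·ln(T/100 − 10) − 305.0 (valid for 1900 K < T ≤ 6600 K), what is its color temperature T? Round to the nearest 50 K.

4550 K

ln(t − 10) = (189 + 305.0) / 138.5 = 3.5668.
t − 10 = e^3.5668 = 35.403, so t = 45.403.
T = 100·t = 4540 K → 4550 K to the nearest 50 K.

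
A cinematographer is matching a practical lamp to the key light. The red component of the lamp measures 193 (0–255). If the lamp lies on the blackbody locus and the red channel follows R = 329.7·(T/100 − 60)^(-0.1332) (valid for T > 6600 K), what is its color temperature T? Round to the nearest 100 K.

(t − 60)^(-0.1332) = 193/329.7 = 0.58538.
t − 60 = 0.58538^(1/-0.1332) = 0.58538^(-7.508) = 55.713, so t = 115.713.
T = 100·t = 11571 K → 11600 K to the nearest 100 K.

11600 K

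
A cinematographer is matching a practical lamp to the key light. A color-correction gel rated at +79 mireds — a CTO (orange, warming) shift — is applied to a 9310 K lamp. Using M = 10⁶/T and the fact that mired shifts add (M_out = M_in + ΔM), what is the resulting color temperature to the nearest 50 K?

M_in = 10⁶/9310 = 107.41 mireds.
M_out = 107.41 + (+79) = 186.41 mireds.
T_out = 10⁶/186.41 = 5364.5 K → 5350 K.

5350 K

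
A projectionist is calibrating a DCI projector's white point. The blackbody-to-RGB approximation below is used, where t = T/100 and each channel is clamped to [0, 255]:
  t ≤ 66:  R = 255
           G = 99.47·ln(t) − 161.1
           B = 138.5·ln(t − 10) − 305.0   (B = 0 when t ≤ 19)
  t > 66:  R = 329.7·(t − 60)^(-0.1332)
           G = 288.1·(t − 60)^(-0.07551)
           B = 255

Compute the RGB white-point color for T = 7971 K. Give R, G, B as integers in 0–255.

t = 7971/100 = 79.71; the t > 66 branch applies.
R = 329.7·(79.71 − 60)^(-0.1332) = 329.7·19.71^(-0.1332) = 329.7·0.67228 = 221.649.
G = 288.1·(79.71 − 60)^(-0.07551) = 288.1·19.71^(-0.07551) = 288.1·0.79843 = 230.028.
B = 255 by definition for t > 66.
Rounded: (222, 230, 255).

R=222, G=230, B=255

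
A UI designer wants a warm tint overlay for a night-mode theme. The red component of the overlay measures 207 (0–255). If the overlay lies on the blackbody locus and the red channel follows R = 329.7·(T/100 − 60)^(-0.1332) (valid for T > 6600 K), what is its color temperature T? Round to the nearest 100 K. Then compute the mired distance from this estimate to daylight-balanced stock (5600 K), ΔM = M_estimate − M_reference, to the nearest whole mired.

-71 mireds

(t − 60)^(-0.1332) = 207/329.7 = 0.62784.
t − 60 = 0.62784^(1/-0.1332) = 0.62784^(-7.508) = 32.933, so t = 92.933.
T = 100·t = 9293 K → 9300 K to the nearest 100 K.
M_estimate = 10⁶/9300 = 107.53; M_reference = 10⁶/5600 = 178.57.
ΔM = 107.53 − 178.57 = -71.04 → -71 mireds.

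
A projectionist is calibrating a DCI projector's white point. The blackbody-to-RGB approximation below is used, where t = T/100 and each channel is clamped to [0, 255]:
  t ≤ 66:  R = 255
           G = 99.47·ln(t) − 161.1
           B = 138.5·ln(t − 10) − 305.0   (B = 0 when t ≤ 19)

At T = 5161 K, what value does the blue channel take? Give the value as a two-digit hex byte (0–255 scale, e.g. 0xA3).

t = 5161/100 = 51.61; the t ≤ 66 branch applies.
B = 138.5·ln(51.61 − 10) − 305.0 = 138.5·ln 41.61 − 305.0 = 138.5·3.7283 − 305.0 = 211.375.
Rounded: 211; in hex, 0xD3.

0xD3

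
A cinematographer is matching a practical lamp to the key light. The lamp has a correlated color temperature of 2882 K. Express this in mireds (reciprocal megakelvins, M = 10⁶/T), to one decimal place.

347.0 mireds

M = 10⁶ / 2882 = 346.981 → 347.0 mireds.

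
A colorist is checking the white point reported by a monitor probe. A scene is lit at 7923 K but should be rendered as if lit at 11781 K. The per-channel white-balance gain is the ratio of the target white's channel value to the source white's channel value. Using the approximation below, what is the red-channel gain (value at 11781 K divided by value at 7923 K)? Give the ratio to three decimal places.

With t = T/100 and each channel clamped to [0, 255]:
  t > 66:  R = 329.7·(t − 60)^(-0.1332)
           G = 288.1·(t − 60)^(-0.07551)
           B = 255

0.864

At 7923 K (t = 79.23):
  R = 329.7·(79.23 − 60)^(-0.1332) = 329.7·19.23^(-0.1332) = 329.7·0.67449 = 222.379.
At 11781 K (t = 117.81):
  R = 329.7·(117.81 − 60)^(-0.1332) = 329.7·57.81^(-0.1332) = 329.7·0.58251 = 192.053.
Gain = 192.053 / 222.379 = 0.8636 → 0.864.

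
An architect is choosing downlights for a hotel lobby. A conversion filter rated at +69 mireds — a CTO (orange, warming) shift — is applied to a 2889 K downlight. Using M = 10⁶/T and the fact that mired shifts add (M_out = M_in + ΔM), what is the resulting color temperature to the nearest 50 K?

M_in = 10⁶/2889 = 346.14 mireds.
M_out = 346.14 + (+69) = 415.14 mireds.
T_out = 10⁶/415.14 = 2408.8 K → 2400 K.

2400 K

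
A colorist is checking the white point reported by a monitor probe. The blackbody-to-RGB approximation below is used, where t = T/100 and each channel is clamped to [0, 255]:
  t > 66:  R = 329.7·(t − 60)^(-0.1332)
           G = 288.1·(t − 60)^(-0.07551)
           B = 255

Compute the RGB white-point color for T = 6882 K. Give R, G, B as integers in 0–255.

t = 6882/100 = 68.82; the t > 66 branch applies.
R = 329.7·(68.82 − 60)^(-0.1332) = 329.7·8.82^(-0.1332) = 329.7·0.74828 = 246.708.
G = 288.1·(68.82 − 60)^(-0.07551) = 288.1·8.82^(-0.07551) = 288.1·0.84841 = 244.428.
B = 255 by definition for t > 66.
Rounded: (247, 244, 255).

R=247, G=244, B=255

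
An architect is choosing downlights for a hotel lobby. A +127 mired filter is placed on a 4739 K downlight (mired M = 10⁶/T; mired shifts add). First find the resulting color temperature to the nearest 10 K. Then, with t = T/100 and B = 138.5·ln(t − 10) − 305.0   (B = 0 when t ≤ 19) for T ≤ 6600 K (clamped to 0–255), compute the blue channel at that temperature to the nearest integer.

M_in = 10⁶/4739 = 211.01; M_out = 211.01 + (+127) = 338.01.
T_out = 10⁶/338.01 = 2958.4 K → 2960 K; t = 29.6.
B = 138.5·ln(29.6 − 10) − 305.0 = 138.5·ln 19.6 − 305.0 = 138.5·2.9755 − 305.0 = 107.111.
Rounded: 107.

107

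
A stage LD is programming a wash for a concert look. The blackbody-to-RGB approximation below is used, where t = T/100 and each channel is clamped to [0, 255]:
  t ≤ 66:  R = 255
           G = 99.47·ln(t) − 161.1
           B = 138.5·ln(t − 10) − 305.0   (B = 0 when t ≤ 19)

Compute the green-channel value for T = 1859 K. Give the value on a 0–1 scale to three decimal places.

t = 1859/100 = 18.59; the t ≤ 66 branch applies.
G = 99.47·ln 18.59 − 161.1 = 99.47·2.9226 − 161.1 = 129.613.
On a 0–1 scale: 129.613/255 = 0.5083 → 0.508.

0.508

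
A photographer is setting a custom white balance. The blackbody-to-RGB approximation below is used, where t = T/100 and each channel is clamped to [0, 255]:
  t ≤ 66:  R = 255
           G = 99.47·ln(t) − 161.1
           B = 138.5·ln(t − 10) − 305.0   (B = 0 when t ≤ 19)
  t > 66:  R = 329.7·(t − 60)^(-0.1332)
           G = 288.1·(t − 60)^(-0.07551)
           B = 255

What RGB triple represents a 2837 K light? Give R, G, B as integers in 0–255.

R=255, G=172, B=98

t = 2837/100 = 28.37; the t ≤ 66 branch applies.
R = 255 by definition for t ≤ 66.
G = 99.47·ln 28.37 − 161.1 = 99.47·3.3453 − 161.1 = 171.660.
B = 138.5·ln(28.37 − 10) − 305.0 = 138.5·ln 18.37 − 305.0 = 138.5·2.9107 − 305.0 = 98.135.
Rounded: (255, 172, 98).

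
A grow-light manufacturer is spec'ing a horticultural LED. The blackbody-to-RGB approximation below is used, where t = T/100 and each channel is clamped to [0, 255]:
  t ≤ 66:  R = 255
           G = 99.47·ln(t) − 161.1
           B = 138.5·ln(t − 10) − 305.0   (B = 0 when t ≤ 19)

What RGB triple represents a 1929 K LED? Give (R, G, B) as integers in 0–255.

(255, 133, 4)

t = 1929/100 = 19.29; the t ≤ 66 branch applies.
R = 255 by definition for t ≤ 66.
G = 99.47·ln 19.29 − 161.1 = 99.47·2.9596 − 161.1 = 133.290.
B = 138.5·ln(19.29 − 10) − 305.0 = 138.5·ln 9.29 − 305.0 = 138.5·2.2289 − 305.0 = 3.708.
Rounded: (255, 133, 4).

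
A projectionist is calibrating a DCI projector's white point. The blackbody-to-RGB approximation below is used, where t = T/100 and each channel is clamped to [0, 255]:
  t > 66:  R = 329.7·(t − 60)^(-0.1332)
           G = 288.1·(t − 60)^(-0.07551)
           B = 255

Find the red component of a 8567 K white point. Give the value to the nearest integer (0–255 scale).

214

t = 8567/100 = 85.67; the t > 66 branch applies.
R = 329.7·(85.67 − 60)^(-0.1332) = 329.7·25.67^(-0.1332) = 329.7·0.64903 = 213.985.
Rounded: 214.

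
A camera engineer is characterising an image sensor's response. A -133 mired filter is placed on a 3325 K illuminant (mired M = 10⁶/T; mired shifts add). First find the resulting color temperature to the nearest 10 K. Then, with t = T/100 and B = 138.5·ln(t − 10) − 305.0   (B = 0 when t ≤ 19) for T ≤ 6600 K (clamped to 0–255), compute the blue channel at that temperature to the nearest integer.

M_in = 10⁶/3325 = 300.75; M_out = 300.75 + (-133) = 167.75.
T_out = 10⁶/167.75 = 5961.2 K → 5960 K; t = 59.6.
B = 138.5·ln(59.6 − 10) − 305.0 = 138.5·ln 49.6 − 305.0 = 138.5·3.9040 − 305.0 = 235.703.
Rounded: 236.

236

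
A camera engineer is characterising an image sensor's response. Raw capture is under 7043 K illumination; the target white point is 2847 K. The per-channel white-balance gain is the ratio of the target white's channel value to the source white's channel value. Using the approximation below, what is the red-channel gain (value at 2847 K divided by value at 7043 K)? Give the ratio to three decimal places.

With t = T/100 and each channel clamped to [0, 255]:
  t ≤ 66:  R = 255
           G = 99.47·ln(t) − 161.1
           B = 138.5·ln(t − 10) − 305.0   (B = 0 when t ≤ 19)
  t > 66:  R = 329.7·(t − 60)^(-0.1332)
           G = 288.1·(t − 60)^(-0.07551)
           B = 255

At 7043 K (t = 70.43):
  R = 329.7·(70.43 − 60)^(-0.1332) = 329.7·10.43^(-0.1332) = 329.7·0.73175 = 241.259.
At 2847 K (t = 28.47):
  R = 255 by definition for t ≤ 66.
Gain = 255.000 / 241.259 = 1.0570 → 1.057.

1.057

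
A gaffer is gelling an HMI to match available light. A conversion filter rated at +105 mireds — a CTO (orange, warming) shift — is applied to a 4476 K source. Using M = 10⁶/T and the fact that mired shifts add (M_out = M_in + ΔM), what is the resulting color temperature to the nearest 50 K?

M_in = 10⁶/4476 = 223.41 mireds.
M_out = 223.41 + (+105) = 328.41 mireds.
T_out = 10⁶/328.41 = 3044.9 K → 3050 K.

3050 K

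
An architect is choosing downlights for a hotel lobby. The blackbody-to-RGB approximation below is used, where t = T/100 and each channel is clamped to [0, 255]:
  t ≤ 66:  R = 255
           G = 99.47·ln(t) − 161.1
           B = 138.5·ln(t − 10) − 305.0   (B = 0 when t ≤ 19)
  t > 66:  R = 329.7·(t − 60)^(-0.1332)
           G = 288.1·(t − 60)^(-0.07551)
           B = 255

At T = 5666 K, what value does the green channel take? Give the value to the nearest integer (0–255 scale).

t = 5666/100 = 56.66; the t ≤ 66 branch applies.
G = 99.47·ln 56.66 − 161.1 = 99.47·4.0371 − 161.1 = 240.467.
Rounded: 240.

240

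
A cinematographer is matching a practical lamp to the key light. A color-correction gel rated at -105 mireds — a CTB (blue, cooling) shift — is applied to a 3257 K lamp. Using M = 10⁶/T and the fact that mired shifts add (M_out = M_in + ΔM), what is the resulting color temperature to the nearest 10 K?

4950 K

M_in = 10⁶/3257 = 307.03 mireds.
M_out = 307.03 + (-105) = 202.03 mireds.
T_out = 10⁶/202.03 = 4949.7 K → 4950 K.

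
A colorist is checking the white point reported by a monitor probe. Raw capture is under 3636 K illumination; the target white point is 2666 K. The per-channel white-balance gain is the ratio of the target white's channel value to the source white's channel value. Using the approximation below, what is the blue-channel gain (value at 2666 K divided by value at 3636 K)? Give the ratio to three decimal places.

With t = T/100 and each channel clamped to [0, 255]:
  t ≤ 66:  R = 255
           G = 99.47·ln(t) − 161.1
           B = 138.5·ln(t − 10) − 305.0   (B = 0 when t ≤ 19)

At 3636 K (t = 36.36):
  B = 138.5·ln(36.36 − 10) − 305.0 = 138.5·ln 26.36 − 305.0 = 138.5·3.2718 − 305.0 = 148.151.
At 2666 K (t = 26.66):
  B = 138.5·ln(26.66 − 10) − 305.0 = 138.5·ln 16.66 − 305.0 = 138.5·2.8130 − 305.0 = 84.602.
Gain = 84.602 / 148.151 = 0.5711 → 0.571.

0.571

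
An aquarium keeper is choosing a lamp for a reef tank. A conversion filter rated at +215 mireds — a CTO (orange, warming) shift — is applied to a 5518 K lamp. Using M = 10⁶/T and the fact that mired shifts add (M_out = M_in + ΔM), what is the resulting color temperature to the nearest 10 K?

M_in = 10⁶/5518 = 181.23 mireds.
M_out = 181.23 + (+215) = 396.23 mireds.
T_out = 10⁶/396.23 = 2523.8 K → 2520 K.

2520 K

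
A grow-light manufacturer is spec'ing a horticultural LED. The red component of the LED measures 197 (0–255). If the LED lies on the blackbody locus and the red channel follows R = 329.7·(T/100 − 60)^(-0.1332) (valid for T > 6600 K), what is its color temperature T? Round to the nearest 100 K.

(t − 60)^(-0.1332) = 197/329.7 = 0.59751.
t − 60 = 0.59751^(1/-0.1332) = 0.59751^(-7.508) = 47.761, so t = 107.761.
T = 100·t = 10776 K → 10800 K to the nearest 100 K.

10800 K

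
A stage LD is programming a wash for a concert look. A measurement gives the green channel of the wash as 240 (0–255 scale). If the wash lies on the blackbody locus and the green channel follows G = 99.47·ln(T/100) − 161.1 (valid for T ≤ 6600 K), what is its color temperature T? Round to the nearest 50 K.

5650 K

ln t = (240 + 161.1) / 99.47 = 4.0324.
t = e^4.0324 = 56.394.
T = 100·t = 5639 K → 5650 K to the nearest 50 K.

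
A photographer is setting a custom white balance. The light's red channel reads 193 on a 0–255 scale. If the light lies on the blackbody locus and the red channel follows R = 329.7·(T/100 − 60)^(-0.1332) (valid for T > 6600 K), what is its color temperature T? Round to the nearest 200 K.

11600 K

(t − 60)^(-0.1332) = 193/329.7 = 0.58538.
t − 60 = 0.58538^(1/-0.1332) = 0.58538^(-7.508) = 55.713, so t = 115.713.
T = 100·t = 11571 K → 11600 K to the nearest 200 K.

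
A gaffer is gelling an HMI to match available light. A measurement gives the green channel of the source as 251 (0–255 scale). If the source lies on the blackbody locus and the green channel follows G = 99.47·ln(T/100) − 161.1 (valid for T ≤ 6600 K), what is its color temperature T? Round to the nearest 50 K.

ln t = (251 + 161.1) / 99.47 = 4.1430.
t = e^4.1430 = 62.989.
T = 100·t = 6299 K → 6300 K to the nearest 50 K.

6300 K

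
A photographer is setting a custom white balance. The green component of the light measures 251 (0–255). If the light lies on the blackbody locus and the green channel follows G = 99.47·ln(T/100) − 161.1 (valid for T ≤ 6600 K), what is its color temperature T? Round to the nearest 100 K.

6300 K

ln t = (251 + 161.1) / 99.47 = 4.1430.
t = e^4.1430 = 62.989.
T = 100·t = 6299 K → 6300 K to the nearest 100 K.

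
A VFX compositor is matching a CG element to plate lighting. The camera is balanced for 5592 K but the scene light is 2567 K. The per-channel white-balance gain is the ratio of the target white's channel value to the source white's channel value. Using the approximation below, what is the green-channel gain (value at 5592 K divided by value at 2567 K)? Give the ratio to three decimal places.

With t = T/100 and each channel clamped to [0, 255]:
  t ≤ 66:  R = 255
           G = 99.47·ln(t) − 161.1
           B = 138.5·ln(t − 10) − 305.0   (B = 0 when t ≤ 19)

At 2567 K (t = 25.67):
  G = 99.47·ln 25.67 − 161.1 = 99.47·3.2453 − 161.1 = 161.712.
At 5592 K (t = 55.92):
  G = 99.47·ln 55.92 − 161.1 = 99.47·4.0239 − 161.1 = 239.160.
Gain = 239.160 / 161.712 = 1.4789 → 1.479.

1.479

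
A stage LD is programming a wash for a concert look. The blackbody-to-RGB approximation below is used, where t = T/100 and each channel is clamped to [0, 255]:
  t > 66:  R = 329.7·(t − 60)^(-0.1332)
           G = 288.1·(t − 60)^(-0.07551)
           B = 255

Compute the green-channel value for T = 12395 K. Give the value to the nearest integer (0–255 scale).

t = 12395/100 = 123.95; the t > 66 branch applies.
G = 288.1·(123.95 − 60)^(-0.07551) = 288.1·63.95^(-0.07551) = 288.1·0.73053 = 210.467.
Rounded: 210.

210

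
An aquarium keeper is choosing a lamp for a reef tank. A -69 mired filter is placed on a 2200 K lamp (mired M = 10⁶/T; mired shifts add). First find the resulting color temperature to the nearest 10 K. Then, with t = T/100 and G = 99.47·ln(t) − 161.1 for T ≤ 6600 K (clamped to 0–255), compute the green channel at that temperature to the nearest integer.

M_in = 10⁶/2200 = 454.55; M_out = 454.55 + (-69) = 385.55.
T_out = 10⁶/385.55 = 2593.7 K → 2590 K; t = 25.9.
G = 99.47·ln 25.9 − 161.1 = 99.47·3.2542 − 161.1 = 162.600.
Rounded: 163.

163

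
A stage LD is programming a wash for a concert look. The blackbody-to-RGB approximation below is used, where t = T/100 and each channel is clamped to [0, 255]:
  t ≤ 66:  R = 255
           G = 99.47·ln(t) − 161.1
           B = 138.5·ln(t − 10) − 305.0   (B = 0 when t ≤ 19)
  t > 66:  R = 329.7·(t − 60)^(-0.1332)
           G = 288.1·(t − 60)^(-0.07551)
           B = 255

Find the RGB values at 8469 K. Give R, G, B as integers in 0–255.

R=215, G=226, B=255

t = 8469/100 = 84.69; the t > 66 branch applies.
R = 329.7·(84.69 − 60)^(-0.1332) = 329.7·24.69^(-0.1332) = 329.7·0.65240 = 215.097.
G = 288.1·(84.69 − 60)^(-0.07551) = 288.1·24.69^(-0.07551) = 288.1·0.78497 = 226.149.
B = 255 by definition for t > 66.
Rounded: (215, 226, 255).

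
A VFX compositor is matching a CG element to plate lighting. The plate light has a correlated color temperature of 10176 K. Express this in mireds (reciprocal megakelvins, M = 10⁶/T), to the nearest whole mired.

98 mireds

M = 10⁶ / 10176 = 98.270 → 98 mireds.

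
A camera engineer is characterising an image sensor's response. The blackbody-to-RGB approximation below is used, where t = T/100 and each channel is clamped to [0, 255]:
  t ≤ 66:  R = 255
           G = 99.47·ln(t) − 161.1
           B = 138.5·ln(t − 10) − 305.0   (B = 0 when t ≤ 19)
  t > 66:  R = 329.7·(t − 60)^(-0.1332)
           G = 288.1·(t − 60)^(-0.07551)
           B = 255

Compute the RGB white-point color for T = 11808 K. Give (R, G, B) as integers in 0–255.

(192, 212, 255)

t = 11808/100 = 118.08; the t > 66 branch applies.
R = 329.7·(118.08 − 60)^(-0.1332) = 329.7·58.08^(-0.1332) = 329.7·0.58215 = 191.933.
G = 288.1·(118.08 − 60)^(-0.07551) = 288.1·58.08^(-0.07551) = 288.1·0.73587 = 212.003.
B = 255 by definition for t > 66.
Rounded: (192, 212, 255).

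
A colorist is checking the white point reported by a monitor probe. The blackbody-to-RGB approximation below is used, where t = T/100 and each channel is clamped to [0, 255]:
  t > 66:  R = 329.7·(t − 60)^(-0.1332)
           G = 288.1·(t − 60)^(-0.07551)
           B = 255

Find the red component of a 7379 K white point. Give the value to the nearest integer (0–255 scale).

232

t = 7379/100 = 73.79; the t > 66 branch applies.
R = 329.7·(73.79 − 60)^(-0.1332) = 329.7·13.79^(-0.1332) = 329.7·0.70503 = 232.450.
Rounded: 232.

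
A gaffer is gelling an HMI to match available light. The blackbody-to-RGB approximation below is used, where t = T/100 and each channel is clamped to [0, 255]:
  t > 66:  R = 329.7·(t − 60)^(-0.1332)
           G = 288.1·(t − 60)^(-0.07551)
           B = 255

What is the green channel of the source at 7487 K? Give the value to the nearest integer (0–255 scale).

t = 7487/100 = 74.87; the t > 66 branch applies.
G = 288.1·(74.87 − 60)^(-0.07551) = 288.1·14.87^(-0.07551) = 288.1·0.81560 = 234.975.
Rounded: 235.

235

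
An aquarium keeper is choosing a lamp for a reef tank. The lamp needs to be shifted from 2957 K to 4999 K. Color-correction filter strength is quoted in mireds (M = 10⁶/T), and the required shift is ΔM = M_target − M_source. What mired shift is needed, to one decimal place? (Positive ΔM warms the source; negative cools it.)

M_source = 10⁶/2957 = 338.181; M_target = 10⁶/4999 = 200.040.
ΔM = 200.040 − 338.181 = -138.141 → -138.1 mireds, a cooling shift.

-138.1 mireds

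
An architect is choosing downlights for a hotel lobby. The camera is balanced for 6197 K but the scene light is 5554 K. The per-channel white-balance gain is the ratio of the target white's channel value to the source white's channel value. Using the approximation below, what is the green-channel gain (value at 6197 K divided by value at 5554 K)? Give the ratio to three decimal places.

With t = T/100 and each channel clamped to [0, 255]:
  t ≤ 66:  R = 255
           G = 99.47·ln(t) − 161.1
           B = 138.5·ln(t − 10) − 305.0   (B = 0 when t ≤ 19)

At 5554 K (t = 55.54):
  G = 99.47·ln 55.54 − 161.1 = 99.47·4.0171 − 161.1 = 238.481.
At 6197 K (t = 61.97):
  G = 99.47·ln 61.97 − 161.1 = 99.47·4.1267 − 161.1 = 249.378.
Gain = 249.378 / 238.481 = 1.0457 → 1.046.

1.046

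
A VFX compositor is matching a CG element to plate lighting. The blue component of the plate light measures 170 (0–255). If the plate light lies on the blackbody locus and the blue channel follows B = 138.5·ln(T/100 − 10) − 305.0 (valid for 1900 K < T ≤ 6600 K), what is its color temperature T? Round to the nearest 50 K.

ln(t − 10) = (170 + 305.0) / 138.5 = 3.4296.
t − 10 = e^3.4296 = 30.864, so t = 40.864.
T = 100·t = 4086 K → 4100 K to the nearest 50 K.

4100 K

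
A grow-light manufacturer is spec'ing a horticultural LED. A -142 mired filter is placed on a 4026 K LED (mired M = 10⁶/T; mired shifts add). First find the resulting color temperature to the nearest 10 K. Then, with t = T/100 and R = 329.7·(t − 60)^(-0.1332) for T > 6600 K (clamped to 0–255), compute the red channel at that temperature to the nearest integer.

206

M_in = 10⁶/4026 = 248.39; M_out = 248.39 + (-142) = 106.39.
T_out = 10⁶/106.39 = 9399.8 K → 9400 K; t = 94.
R = 329.7·(94 − 60)^(-0.1332) = 329.7·34^(-0.1332) = 329.7·0.62518 = 206.123.
Rounded: 206.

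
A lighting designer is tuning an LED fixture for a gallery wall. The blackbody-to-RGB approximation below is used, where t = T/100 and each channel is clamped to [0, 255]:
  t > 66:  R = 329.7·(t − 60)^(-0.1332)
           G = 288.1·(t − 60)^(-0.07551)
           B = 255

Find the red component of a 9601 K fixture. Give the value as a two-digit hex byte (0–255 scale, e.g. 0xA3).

t = 9601/100 = 96.01; the t > 66 branch applies.
R = 329.7·(96.01 − 60)^(-0.1332) = 329.7·36.01^(-0.1332) = 329.7·0.62042 = 204.552.
Rounded: 205; in hex, 0xCD.

0xCD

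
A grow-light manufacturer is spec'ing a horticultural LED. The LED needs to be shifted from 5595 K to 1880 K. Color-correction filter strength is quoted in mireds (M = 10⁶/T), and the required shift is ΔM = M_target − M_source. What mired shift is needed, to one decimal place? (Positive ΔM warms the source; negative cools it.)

+353.2 mireds

M_source = 10⁶/5595 = 178.731; M_target = 10⁶/1880 = 531.915.
ΔM = 531.915 − 178.731 = 353.184 → +353.2 mireds, a warming shift.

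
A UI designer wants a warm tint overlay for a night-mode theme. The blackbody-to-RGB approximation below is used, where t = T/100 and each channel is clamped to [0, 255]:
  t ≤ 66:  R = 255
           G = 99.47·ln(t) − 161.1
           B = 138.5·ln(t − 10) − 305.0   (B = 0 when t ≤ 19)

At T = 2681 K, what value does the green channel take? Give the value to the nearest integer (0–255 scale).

t = 2681/100 = 26.81; the t ≤ 66 branch applies.
G = 99.47·ln 26.81 − 161.1 = 99.47·3.2888 − 161.1 = 166.034.
Rounded: 166.

166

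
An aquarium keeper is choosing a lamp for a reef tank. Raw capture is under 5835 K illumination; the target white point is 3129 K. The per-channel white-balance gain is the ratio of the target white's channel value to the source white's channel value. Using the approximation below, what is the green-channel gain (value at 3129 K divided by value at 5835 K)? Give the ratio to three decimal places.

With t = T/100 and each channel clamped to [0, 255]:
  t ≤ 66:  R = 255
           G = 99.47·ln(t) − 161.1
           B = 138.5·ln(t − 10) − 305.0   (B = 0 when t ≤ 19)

0.745

At 5835 K (t = 58.35):
  G = 99.47·ln 58.35 − 161.1 = 99.47·4.0665 − 161.1 = 243.391.
At 3129 K (t = 31.29):
  G = 99.47·ln 31.29 − 161.1 = 99.47·3.4433 − 161.1 = 181.405.
Gain = 181.405 / 243.391 = 0.7453 → 0.745.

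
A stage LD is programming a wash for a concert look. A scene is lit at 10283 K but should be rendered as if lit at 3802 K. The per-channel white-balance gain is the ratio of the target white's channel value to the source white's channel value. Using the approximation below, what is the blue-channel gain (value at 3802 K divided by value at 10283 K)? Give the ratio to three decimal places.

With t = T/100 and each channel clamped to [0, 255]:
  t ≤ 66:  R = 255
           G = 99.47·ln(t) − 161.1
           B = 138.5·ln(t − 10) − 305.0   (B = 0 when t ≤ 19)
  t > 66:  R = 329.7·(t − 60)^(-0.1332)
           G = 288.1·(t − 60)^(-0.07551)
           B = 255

At 10283 K (t = 102.83):
  B = 255 by definition for t > 66.
At 3802 K (t = 38.02):
  B = 138.5·ln(38.02 − 10) − 305.0 = 138.5·ln 28.02 − 305.0 = 138.5·3.3329 − 305.0 = 156.609.
Gain = 156.609 / 255.000 = 0.6142 → 0.614.

0.614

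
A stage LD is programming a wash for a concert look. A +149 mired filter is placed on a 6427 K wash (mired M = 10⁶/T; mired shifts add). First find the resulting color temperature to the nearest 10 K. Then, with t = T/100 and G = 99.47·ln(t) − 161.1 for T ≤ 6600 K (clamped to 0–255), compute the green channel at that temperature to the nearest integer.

M_in = 10⁶/6427 = 155.59; M_out = 155.59 + (+149) = 304.59.
T_out = 10⁶/304.59 = 3283.1 K → 3280 K; t = 32.8.
G = 99.47·ln 32.8 − 161.1 = 99.47·3.4904 − 161.1 = 186.093.
Rounded: 186.

186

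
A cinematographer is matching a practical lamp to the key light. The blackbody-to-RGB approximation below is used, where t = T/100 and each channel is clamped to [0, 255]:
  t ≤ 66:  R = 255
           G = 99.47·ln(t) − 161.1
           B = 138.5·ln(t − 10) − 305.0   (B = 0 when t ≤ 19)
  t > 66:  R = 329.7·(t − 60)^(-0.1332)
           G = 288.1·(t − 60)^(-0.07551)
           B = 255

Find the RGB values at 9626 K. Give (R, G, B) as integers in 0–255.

(204, 220, 255)

t = 9626/100 = 96.26; the t > 66 branch applies.
R = 329.7·(96.26 − 60)^(-0.1332) = 329.7·36.26^(-0.1332) = 329.7·0.61985 = 204.363.
G = 288.1·(96.26 − 60)^(-0.07551) = 288.1·36.26^(-0.07551) = 288.1·0.76251 = 219.680.
B = 255 by definition for t > 66.
Rounded: (204, 220, 255).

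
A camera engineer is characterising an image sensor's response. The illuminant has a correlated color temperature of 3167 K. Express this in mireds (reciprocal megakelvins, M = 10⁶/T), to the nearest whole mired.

M = 10⁶ / 3167 = 315.756 → 316 mireds.

316 mireds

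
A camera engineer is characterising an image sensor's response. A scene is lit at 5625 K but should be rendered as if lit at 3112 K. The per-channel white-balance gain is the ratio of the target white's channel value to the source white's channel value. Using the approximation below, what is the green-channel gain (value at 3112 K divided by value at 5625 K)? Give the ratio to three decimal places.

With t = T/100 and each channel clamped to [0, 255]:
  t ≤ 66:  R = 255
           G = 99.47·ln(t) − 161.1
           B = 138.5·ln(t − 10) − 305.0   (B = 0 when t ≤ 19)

At 5625 K (t = 56.25):
  G = 99.47·ln 56.25 − 161.1 = 99.47·4.0298 − 161.1 = 239.745.
At 3112 K (t = 31.12):
  G = 99.47·ln 31.12 − 161.1 = 99.47·3.4379 − 161.1 = 180.863.
Gain = 180.863 / 239.745 = 0.7544 → 0.754.

0.754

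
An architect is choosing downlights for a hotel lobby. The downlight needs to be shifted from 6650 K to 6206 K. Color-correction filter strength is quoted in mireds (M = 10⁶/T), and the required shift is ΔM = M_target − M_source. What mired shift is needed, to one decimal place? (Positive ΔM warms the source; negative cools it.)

M_source = 10⁶/6650 = 150.376; M_target = 10⁶/6206 = 161.134.
ΔM = 161.134 − 150.376 = 10.758 → +10.8 mireds, a warming shift.

+10.8 mireds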